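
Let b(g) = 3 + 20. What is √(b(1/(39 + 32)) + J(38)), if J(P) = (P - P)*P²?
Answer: √23 ≈ 4.7958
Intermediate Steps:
J(P) = 0 (J(P) = 0*P² = 0)
b(g) = 23
√(b(1/(39 + 32)) + J(38)) = √(23 + 0) = √23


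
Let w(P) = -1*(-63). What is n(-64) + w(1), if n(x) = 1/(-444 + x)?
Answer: 32003/508 ≈ 62.998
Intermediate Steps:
w(P) = 63
n(-64) + w(1) = 1/(-444 - 64) + 63 = 1/(-508) + 63 = -1/508 + 63 = 32003/508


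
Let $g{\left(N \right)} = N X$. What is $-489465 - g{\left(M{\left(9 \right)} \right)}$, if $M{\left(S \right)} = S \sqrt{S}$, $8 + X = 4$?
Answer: $-489357$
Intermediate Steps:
$X = -4$ ($X = -8 + 4 = -4$)
$M{\left(S \right)} = S^{\frac{3}{2}}$
$g{\left(N \right)} = - 4 N$ ($g{\left(N \right)} = N \left(-4\right) = - 4 N$)
$-489465 - g{\left(M{\left(9 \right)} \right)} = -489465 - - 4 \cdot 9^{\frac{3}{2}} = -489465 - \left(-4\right) 27 = -489465 - -108 = -489465 + 108 = -489357$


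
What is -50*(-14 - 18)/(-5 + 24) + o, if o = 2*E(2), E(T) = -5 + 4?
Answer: 1562/19 ≈ 82.211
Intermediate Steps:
E(T) = -1
o = -2 (o = 2*(-1) = -2)
-50*(-14 - 18)/(-5 + 24) + o = -50*(-14 - 18)/(-5 + 24) - 2 = -(-1600)/19 - 2 = -50*(-32/19) - 2 = 1600/19 - 2 = 1562/19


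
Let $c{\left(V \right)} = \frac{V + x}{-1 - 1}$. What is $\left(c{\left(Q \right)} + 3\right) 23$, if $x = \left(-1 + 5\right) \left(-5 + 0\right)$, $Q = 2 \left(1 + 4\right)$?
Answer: $184$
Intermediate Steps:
$Q = 10$ ($Q = 2 \cdot 5 = 10$)
$x = -20$ ($x = 4 \left(-5\right) = -20$)
$c{\left(V \right)} = 10 - \frac{V}{2}$ ($c{\left(V \right)} = \frac{V - 20}{-1 - 1} = \frac{-20 + V}{-2} = \left(-20 + V\right) \left(- \frac{1}{2}\right) = 10 - \frac{V}{2}$)
$\left(c{\left(Q \right)} + 3\right) 23 = \left(\left(10 - 5\right) + 3\right) 23 = \left(5 + 3\right) 23 = 8 \cdot 23 = 184$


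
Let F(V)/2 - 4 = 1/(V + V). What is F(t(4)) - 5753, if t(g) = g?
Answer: -22979/4 ≈ -5744.8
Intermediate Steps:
F(V) = 8 + 1/V (F(V) = 8 + 2/(V + V) = 8 + 2/((2*V)) = 8 + 2*(1/(2*V)) = 8 + 1/V)
F(t(4)) - 5753 = (8 + 1/4) - 5753 = (8 + ¼) - 5753 = 33/4 - 5753 = -22979/4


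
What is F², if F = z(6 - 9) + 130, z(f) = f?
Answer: 16129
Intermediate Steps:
F = 127 (F = (6 - 9) + 130 = -3 + 130 = 127)
F² = 127² = 16129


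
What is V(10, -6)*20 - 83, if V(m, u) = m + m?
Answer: 317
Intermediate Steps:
V(m, u) = 2*m
V(10, -6)*20 - 83 = (2*10)*20 - 83 = 20*20 - 83 = 400 - 83 = 317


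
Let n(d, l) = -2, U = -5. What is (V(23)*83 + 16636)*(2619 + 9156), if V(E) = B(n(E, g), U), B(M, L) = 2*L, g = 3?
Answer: 186115650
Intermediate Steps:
V(E) = -10 (V(E) = 2*(-5) = -10)
(V(23)*83 + 16636)*(2619 + 9156) = (-10*83 + 16636)*(2619 + 9156) = (-830 + 16636)*11775 = 15806*11775 = 186115650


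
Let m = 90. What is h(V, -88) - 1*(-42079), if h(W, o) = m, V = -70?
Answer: 42169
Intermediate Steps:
h(W, o) = 90
h(V, -88) - 1*(-42079) = 90 - 1*(-42079) = 90 + 42079 = 42169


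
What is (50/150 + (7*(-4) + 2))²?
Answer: 5929/9 ≈ 658.78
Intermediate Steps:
(50/150 + (7*(-4) + 2))² = (50*(1/150) + (-28 + 2))² = (⅓ - 26)² = (-77/3)² = 5929/9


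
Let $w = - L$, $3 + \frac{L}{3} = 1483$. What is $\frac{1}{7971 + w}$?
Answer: $\frac{1}{3531} \approx 0.00028321$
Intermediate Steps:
$L = 4440$ ($L = -9 + 3 \cdot 1483 = -9 + 4449 = 4440$)
$w = -4440$ ($w = \left(-1\right) 4440 = -4440$)
$\frac{1}{7971 + w} = \frac{1}{7971 - 4440} = \frac{1}{3531}$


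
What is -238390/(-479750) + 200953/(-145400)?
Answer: -246981183/279022600 ≈ -0.88517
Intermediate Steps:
-238390/(-479750) + 200953/(-145400) = -238390*(-1/479750) + 200953*(-1/145400) = 23839/47975 - 200953/145400 = -246981183/279022600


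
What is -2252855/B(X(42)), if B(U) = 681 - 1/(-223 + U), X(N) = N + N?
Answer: -62629369/18932 ≈ -3308.1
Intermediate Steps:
X(N) = 2*N
-2252855/B(X(42)) = -2252855*(-223 + 2*42)/(-151864 + 681*(2*42)) = -2252855*(-223 + 84)/(-151864 + 681*84) = -2252855*(-139/(-151864 + 57204)) = -2252855/((-1/139*(-94660))) = -2252855/94660/139 = -2252855*139/94660 = -62629369/18932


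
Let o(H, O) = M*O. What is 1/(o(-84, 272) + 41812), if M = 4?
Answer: 1/42900 ≈ 2.3310e-5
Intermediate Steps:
o(H, O) = 4*O
1/(o(-84, 272) + 41812) = 1/(4*272 + 41812) = 1/(1088 + 41812) = 1/42900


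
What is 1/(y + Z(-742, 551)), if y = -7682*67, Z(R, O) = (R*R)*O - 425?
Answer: 1/302845645 ≈ 3.3020e-9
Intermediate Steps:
Z(R, O) = -425 + O*R² (Z(R, O) = R²*O - 425 = O*R² - 425 = -425 + O*R²)
y = -514694
1/(y + Z(-742, 551)) = 1/(-514694 + (-425 + 551*(-742)²)) = 1/(-514694 + (-425 + 551*550564)) = 1/(-514694 + (-425 + 303360764)) = 1/(-514694 + 303360339) = 1/302845645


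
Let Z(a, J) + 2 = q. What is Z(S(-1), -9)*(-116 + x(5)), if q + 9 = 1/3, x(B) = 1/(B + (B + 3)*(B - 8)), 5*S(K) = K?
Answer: 23520/19 ≈ 1237.9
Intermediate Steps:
S(K) = K/5
x(B) = 1/(B + (-8 + B)*(3 + B)) (x(B) = 1/(B + (3 + B)*(-8 + B)) = 1/(B + (-8 + B)*(3 + B)))
q = -26/3 (q = -9 + 1/3 = -9 + ⅓ = -26/3 ≈ -8.6667)
Z(a, J) = -32/3 (Z(a, J) = -2 - 26/3 = -32/3)
Z(S(-1), -9)*(-116 + x(5)) = -32*(-116 + 1/(-24 + 5² - 4*5))/3 = -32*(-116 + 1/(-24 + 25 - 20))/3 = -32*(-116 + 1/(-19))/3 = -32*(-116 - 1/19)/3 = -32/3*(-2205/19) = 23520/19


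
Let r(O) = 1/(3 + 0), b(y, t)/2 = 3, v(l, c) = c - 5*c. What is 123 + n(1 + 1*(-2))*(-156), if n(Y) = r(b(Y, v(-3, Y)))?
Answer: 71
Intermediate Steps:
v(l, c) = -4*c
b(y, t) = 6 (b(y, t) = 2*3 = 6)
r(O) = ⅓ (r(O) = 1/3 = ⅓)
n(Y) = ⅓
123 + n(1 + 1*(-2))*(-156) = 123 + (⅓)*(-156) = 123 - 52 = 71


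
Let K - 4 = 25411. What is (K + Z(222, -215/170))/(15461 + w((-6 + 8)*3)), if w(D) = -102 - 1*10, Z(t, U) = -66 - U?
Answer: 861909/521866 ≈ 1.6516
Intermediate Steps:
K = 25415 (K = 4 + 25411 = 25415)
w(D) = -112 (w(D) = -102 - 10 = -112)
(K + Z(222, -215/170))/(15461 + w((-6 + 8)*3)) = (25415 + (-66 - (-215)/170))/(15461 - 112) = (25415 + (-66 - (-215)/170))/15349 = (25415 + (-66 - 1*(-43/34)))*(1/15349) = (25415 + (-66 + 43/34))*(1/15349) = (25415 - 2201/34)*(1/15349) = (861909/34)*(1/15349) = 861909/521866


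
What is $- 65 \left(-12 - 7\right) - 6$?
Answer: $1229$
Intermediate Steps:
$- 65 \left(-12 - 7\right) - 6 = \left(-65\right) \left(-19\right) - 6 = 1235 - 6 = 1229$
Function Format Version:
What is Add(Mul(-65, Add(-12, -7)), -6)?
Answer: 1229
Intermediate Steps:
Add(Mul(-65, Add(-12, -7)), -6) = Add(Mul(-65, -19), -6) = Add(1235, -6) = 1229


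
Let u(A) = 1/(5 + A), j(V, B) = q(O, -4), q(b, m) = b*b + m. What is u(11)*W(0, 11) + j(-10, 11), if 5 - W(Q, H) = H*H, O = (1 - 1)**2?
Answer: -45/4 ≈ -11.250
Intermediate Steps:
O = 0 (O = 0**2 = 0)
q(b, m) = m + b**2 (q(b, m) = b**2 + m = m + b**2)
W(Q, H) = 5 - H**2 (W(Q, H) = 5 - H*H = 5 - H**2)
j(V, B) = -4 (j(V, B) = -4 + 0**2 = -4 + 0 = -4)
u(11)*W(0, 11) + j(-10, 11) = (5 - 1*11**2)/(5 + 11) - 4 = (5 - 1*121)/16 - 4 = (5 - 121)/16 - 4 = (1/16)*(-116) - 4 = -29/4 - 4 = -45/4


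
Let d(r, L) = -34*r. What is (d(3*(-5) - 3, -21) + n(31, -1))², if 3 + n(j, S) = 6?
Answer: 378225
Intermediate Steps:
n(j, S) = 3 (n(j, S) = -3 + 6 = 3)
(d(3*(-5) - 3, -21) + n(31, -1))² = (-34*(3*(-5) - 3) + 3)² = (-34*(-15 - 3) + 3)² = (-34*(-18) + 3)² = (612 + 3)² = 615² = 378225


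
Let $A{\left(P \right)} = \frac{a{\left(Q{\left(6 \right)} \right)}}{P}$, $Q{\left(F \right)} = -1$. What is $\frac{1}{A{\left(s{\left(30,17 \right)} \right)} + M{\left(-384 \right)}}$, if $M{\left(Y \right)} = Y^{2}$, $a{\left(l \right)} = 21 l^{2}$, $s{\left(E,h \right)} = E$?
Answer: $\frac{10}{1474567} \approx 6.7817 \cdot 10^{-6}$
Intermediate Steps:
$A{\left(P \right)} = \frac{21}{P}$ ($A{\left(P \right)} = \frac{21 \left(-1\right)^{2}}{P} = \frac{21 \cdot 1}{P} = \frac{21}{P}$)
$\frac{1}{A{\left(s{\left(30,17 \right)} \right)} + M{\left(-384 \right)}} = \frac{1}{\frac{21}{30} + \left(-384\right)^{2}} = \frac{1}{21 \cdot \frac{1}{30} + 147456} = \frac{1}{\frac{7}{10} + 147456} = \frac{1}{\frac{1474567}{10}} = \frac{10}{1474567}$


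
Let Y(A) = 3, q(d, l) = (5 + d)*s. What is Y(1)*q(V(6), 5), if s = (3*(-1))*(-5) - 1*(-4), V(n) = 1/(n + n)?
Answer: 1159/4 ≈ 289.75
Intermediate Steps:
V(n) = 1/(2*n)
s = 19 (s = -3*(-5) + 4 = 15 + 4 = 19)
q(d, l) = 95 + 19*d (q(d, l) = (5 + d)*19 = 95 + 19*d)
Y(1)*q(V(6), 5) = 3*(95 + 19*((½)/6)) = 3*(95 + 19*((½)*(⅙))) = 3*(95 + 19*(1/12)) = 3*(95 + 19/12) = 3*(1159/12) = 1159/4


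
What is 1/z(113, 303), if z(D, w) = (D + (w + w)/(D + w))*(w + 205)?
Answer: 52/3023489 ≈ 1.7199e-5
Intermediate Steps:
z(D, w) = (205 + w)*(D + 2*w/(D + w)) (z(D, w) = (D + (2*w)/(D + w))*(205 + w) = (D + 2*w/(D + w))*(205 + w) = (205 + w)*(D + 2*w/(D + w)))
1/z(113, 303) = 1/((2*303² + 205*113² + 410*303 + 113*303² + 303*113² + 205*113*303)/(113 + 303)) = 1/((2*91809 + 205*12769 + 124230 + 113*91809 + 303*12769 + 7018995)/416) = 1/((183618 + 2617645 + 124230 + 10374417 + 3869007 + 7018995)/416) = 1/((1/416)*24187912) = 1/(3023489/52) = 52/3023489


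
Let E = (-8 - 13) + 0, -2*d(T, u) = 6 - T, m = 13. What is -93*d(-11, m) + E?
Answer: 1539/2 ≈ 769.50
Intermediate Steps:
d(T, u) = -3 + T/2 (d(T, u) = -(6 - T)/2 = -3 + T/2)
E = -21 (E = -21 + 0 = -21)
-93*d(-11, m) + E = -93*(-3 + (½)*(-11)) - 21 = -93*(-3 - 11/2) - 21 = -93*(-17/2) - 21 = 1581/2 - 21 = 1539/2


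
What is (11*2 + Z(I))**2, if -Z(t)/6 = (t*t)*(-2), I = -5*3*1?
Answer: 7409284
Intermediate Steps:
I = -15 (I = -15*1 = -15)
Z(t) = 12*t**2 (Z(t) = -6*t*t*(-2) = -6*t**2*(-2) = -(-12)*t**2 = 12*t**2)
(11*2 + Z(I))**2 = (11*2 + 12*(-15)**2)**2 = (22 + 12*225)**2 = (22 + 2700)**2 = 2722**2 = 7409284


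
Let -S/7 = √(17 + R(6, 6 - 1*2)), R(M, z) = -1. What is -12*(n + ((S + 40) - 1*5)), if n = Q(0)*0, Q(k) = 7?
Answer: -84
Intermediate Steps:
n = 0 (n = 7*0 = 0)
S = -28 (S = -7*√(17 - 1) = -7*√16 = -7*4 = -28)
-12*(n + ((S + 40) - 1*5)) = -12*(0 + ((-28 + 40) - 1*5)) = -12*(0 + (12 - 5)) = -12*(0 + 7) = -12*7 = -84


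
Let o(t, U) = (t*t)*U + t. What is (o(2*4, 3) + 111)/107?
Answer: 311/107 ≈ 2.9065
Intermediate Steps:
o(t, U) = t + U*t² (o(t, U) = t²*U + t = U*t² + t = t + U*t²)
(o(2*4, 3) + 111)/107 = ((2*4)*(1 + 3*(2*4)) + 111)/107 = (8*(1 + 3*8) + 111)*(1/107) = (8*(1 + 24) + 111)*(1/107) = (8*25 + 111)*(1/107) = (200 + 111)*(1/107) = 311*(1/107) = 311/107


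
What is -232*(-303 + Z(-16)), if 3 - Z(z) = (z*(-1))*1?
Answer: 73312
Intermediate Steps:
Z(z) = 3 + z (Z(z) = 3 - z*(-1) = 3 - (-z) = 3 - (-1)*z = 3 + z)
-232*(-303 + Z(-16)) = -232*(-303 + (3 - 16)) = -232*(-303 - 13) = -232*(-316) = 73312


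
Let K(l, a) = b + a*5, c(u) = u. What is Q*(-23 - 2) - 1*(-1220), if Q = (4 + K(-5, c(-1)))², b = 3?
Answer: 1120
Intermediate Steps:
K(l, a) = 3 + 5*a (K(l, a) = 3 + a*5 = 3 + 5*a)
Q = 4 (Q = (4 + (3 + 5*(-1)))² = (4 + (3 - 5))² = (4 - 2)² = 2² = 4)
Q*(-23 - 2) - 1*(-1220) = 4*(-23 - 2) - 1*(-1220) = 4*(-25) + 1220 = -100 + 1220 = 1120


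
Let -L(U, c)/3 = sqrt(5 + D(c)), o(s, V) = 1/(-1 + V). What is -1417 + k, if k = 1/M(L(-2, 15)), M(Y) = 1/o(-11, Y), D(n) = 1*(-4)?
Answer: -5669/4 ≈ -1417.3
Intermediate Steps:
D(n) = -4
L(U, c) = -3 (L(U, c) = -3*sqrt(5 - 4) = -3*sqrt(1) = -3*1 = -3)
M(Y) = -1 + Y (M(Y) = 1/(1/(-1 + Y)) = -1 + Y)
k = -1/4 (k = 1/(-1 - 3) = 1/(-4) = -1/4 ≈ -0.25000)
-1417 + k = -1417 - 1/4 = -5669/4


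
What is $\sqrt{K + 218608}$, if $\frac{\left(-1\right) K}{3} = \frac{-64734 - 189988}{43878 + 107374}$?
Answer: $\frac{\sqrt{1250311853837566}}{75626} \approx 467.56$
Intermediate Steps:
$K = \frac{382083}{75626}$ ($K = - 3 \frac{-64734 - 189988}{43878 + 107374} = - 3 \left(- \frac{254722}{151252}\right) = - 3 \left(\left(-254722\right) \frac{1}{151252}\right) = \left(-3\right) \left(- \frac{127361}{75626}\right) = \frac{382083}{75626} \approx 5.0523$)
$\sqrt{K + 218608} = \sqrt{\frac{382083}{75626} + 218608} = \sqrt{\frac{16532830691}{75626}} = \frac{\sqrt{1250311853837566}}{75626}$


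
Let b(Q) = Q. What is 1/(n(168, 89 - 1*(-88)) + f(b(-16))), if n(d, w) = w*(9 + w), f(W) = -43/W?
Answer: 16/526795 ≈ 3.0372e-5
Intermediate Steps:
1/(n(168, 89 - 1*(-88)) + f(b(-16))) = 1/((89 - 1*(-88))*(9 + (89 - 1*(-88))) - 43/(-16)) = 1/((89 + 88)*(9 + (89 + 88)) - 43*(-1/16)) = 1/(177*(9 + 177) + 43/16) = 1/(177*186 + 43/16) = 1/(32922 + 43/16) = 1/(526795/16) = 16/526795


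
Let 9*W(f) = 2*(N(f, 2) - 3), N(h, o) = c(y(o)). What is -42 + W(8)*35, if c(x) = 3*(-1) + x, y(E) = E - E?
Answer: -266/3 ≈ -88.667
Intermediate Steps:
y(E) = 0
c(x) = -3 + x
N(h, o) = -3 (N(h, o) = -3 + 0 = -3)
W(f) = -4/3 (W(f) = (2*(-3 - 3))/9 = (2*(-6))/9 = (1/9)*(-12) = -4/3)
-42 + W(8)*35 = -42 - 4/3*35 = -42 - 140/3 = -266/3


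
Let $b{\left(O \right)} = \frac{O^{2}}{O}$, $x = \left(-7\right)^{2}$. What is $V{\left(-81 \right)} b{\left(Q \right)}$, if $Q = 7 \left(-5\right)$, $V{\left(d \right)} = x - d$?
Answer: $-4550$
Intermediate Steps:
$x = 49$
$V{\left(d \right)} = 49 - d$
$Q = -35$
$b{\left(O \right)} = O$
$V{\left(-81 \right)} b{\left(Q \right)} = \left(49 - -81\right) \left(-35\right) = \left(49 + 81\right) \left(-35\right) = 130 \left(-35\right) = -4550$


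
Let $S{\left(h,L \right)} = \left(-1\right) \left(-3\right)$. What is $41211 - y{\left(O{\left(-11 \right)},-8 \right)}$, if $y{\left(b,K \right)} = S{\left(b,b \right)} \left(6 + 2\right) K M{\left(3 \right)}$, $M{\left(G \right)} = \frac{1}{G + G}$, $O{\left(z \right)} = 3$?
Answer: $41243$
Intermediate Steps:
$S{\left(h,L \right)} = 3$
$M{\left(G \right)} = \frac{1}{2 G}$
$y{\left(b,K \right)} = 4 K$ ($y{\left(b,K \right)} = 3 \left(6 + 2\right) K \frac{1}{2 \cdot 3} = 3 \cdot 8 K \frac{1}{2} \cdot \frac{1}{3} = 24 K \frac{1}{6} = 4 K$)
$41211 - y{\left(O{\left(-11 \right)},-8 \right)} = 41211 - 4 \left(-8\right) = 41211 - -32 = 41211 + 32 = 41243$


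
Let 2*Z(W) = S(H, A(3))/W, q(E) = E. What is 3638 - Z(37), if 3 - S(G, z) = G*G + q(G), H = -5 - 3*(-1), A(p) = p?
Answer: 269211/74 ≈ 3638.0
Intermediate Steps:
H = -2 (H = -5 + 3 = -2)
S(G, z) = 3 - G - G² (S(G, z) = 3 - (G*G + G) = 3 - (G² + G) = 3 - (G + G²) = 3 + (-G - G²) = 3 - G - G²)
Z(W) = 1/(2*W) (Z(W) = ((3 - 1*(-2) - 1*(-2)²)/W)/2 = ((3 + 2 - 1*4)/W)/2 = ((3 + 2 - 4)/W)/2 = (1/W)/2 = 1/(2*W))
3638 - Z(37) = 3638 - 1/(2*37) = 3638 - 1*1/74 = 3638 - 1/74 = 269211/74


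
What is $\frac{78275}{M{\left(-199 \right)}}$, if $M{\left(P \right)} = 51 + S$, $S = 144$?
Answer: $\frac{15655}{39} \approx 401.41$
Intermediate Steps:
$M{\left(P \right)} = 195$ ($M{\left(P \right)} = 51 + 144 = 195$)
$\frac{78275}{M{\left(-199 \right)}} = \frac{78275}{195} = 78275 \cdot \frac{1}{195} = \frac{15655}{39}$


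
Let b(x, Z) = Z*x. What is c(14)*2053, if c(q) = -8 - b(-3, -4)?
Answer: -41060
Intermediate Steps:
c(q) = -20 (c(q) = -8 - (-4)*(-3) = -8 - 1*12 = -8 - 12 = -20)
c(14)*2053 = -20*2053 = -41060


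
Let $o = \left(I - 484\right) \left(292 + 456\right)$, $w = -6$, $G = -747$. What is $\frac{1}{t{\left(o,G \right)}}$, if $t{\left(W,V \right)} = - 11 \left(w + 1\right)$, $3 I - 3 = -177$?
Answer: $\frac{1}{55} \approx 0.018182$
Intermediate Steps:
$I = -58$ ($I = 1 + \frac{1}{3} \left(-177\right) = 1 - 59 = -58$)
$o = -405416$ ($o = \left(-58 - 484\right) \left(292 + 456\right) = \left(-542\right) 748 = -405416$)
$t{\left(W,V \right)} = 55$ ($t{\left(W,V \right)} = - 11 \left(-6 + 1\right) = \left(-11\right) \left(-5\right) = 55$)
$\frac{1}{t{\left(o,G \right)}} = \frac{1}{55}$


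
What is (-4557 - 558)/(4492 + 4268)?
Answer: -341/584 ≈ -0.58390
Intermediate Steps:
(-4557 - 558)/(4492 + 4268) = -5115/8760 = -5115*1/8760 = -341/584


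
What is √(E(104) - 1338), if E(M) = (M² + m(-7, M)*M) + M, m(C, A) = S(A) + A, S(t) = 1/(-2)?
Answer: √20346 ≈ 142.64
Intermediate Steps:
S(t) = -½ (S(t) = 1*(-½) = -½)
m(C, A) = -½ + A
E(M) = M + M² + M*(-½ + M) (E(M) = (M² + (-½ + M)*M) + M = (M² + M*(-½ + M)) + M = M + M² + M*(-½ + M))
√(E(104) - 1338) = √((½)*104*(1 + 4*104) - 1338) = √((½)*104*(1 + 416) - 1338) = √((½)*104*417 - 1338) = √(21684 - 1338) = √20346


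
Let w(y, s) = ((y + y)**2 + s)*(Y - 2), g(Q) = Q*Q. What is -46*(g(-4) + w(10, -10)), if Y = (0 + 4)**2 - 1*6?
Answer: -144256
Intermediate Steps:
g(Q) = Q**2
Y = 10 (Y = 4**2 - 6 = 16 - 6 = 10)
w(y, s) = 8*s + 32*y**2 (w(y, s) = ((y + y)**2 + s)*(10 - 2) = ((2*y)**2 + s)*8 = (4*y**2 + s)*8 = (s + 4*y**2)*8 = 8*s + 32*y**2)
-46*(g(-4) + w(10, -10)) = -46*((-4)**2 + (8*(-10) + 32*10**2)) = -46*(16 + (-80 + 32*100)) = -46*(16 + (-80 + 3200)) = -46*(16 + 3120) = -46*3136 = -144256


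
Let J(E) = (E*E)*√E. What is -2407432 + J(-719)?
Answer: -2407432 + 516961*I*√719 ≈ -2.4074e+6 + 1.3862e+7*I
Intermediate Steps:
J(E) = E^(5/2) (J(E) = E²*√E = E^(5/2))
-2407432 + J(-719) = -2407432 + (-719)^(5/2) = -2407432 + 516961*I*√719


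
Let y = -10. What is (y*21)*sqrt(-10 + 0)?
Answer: -210*I*sqrt(10) ≈ -664.08*I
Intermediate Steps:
(y*21)*sqrt(-10 + 0) = (-10*21)*sqrt(-10 + 0) = -210*I*sqrt(10)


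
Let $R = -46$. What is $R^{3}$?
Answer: $-97336$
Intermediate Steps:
$R^{3} = \left(-46\right)^{3} = -97336$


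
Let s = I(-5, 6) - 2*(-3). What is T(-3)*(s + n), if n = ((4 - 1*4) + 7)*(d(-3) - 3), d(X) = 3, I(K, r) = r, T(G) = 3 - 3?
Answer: 0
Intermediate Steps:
T(G) = 0
s = 12 (s = 6 - 2*(-3) = 6 + 6 = 12)
n = 0 (n = ((4 - 1*4) + 7)*(3 - 3) = ((4 - 4) + 7)*0 = (0 + 7)*0 = 7*0 = 0)
T(-3)*(s + n) = 0*(12 + 0) = 0*12 = 0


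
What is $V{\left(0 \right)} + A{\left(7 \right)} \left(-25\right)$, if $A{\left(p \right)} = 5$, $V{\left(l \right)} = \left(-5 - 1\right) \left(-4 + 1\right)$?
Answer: $-107$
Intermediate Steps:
$V{\left(l \right)} = 18$ ($V{\left(l \right)} = \left(-6\right) \left(-3\right) = 18$)
$V{\left(0 \right)} + A{\left(7 \right)} \left(-25\right) = 18 + 5 \left(-25\right) = 18 - 125 = -107$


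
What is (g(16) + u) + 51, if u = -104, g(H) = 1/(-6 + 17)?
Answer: -582/11 ≈ -52.909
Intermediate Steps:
g(H) = 1/11
(g(16) + u) + 51 = (1/11 - 104) + 51 = -1143/11 + 51 = -582/11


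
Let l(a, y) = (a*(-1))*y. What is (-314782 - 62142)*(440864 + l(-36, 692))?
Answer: -175562153024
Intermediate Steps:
l(a, y) = -a*y (l(a, y) = (-a)*y = -a*y)
(-314782 - 62142)*(440864 + l(-36, 692)) = (-314782 - 62142)*(440864 - 1*(-36)*692) = -376924*(440864 + 24912) = -376924*465776 = -175562153024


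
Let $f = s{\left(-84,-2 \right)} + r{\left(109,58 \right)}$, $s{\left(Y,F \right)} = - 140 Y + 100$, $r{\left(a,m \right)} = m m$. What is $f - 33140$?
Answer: $-17916$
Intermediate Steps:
$r{\left(a,m \right)} = m^{2}$
$s{\left(Y,F \right)} = 100 - 140 Y$
$f = 15224$ ($f = \left(100 - -11760\right) + 58^{2} = \left(100 + 11760\right) + 3364 = 11860 + 3364 = 15224$)
$f - 33140 = 15224 - 33140 = -17916$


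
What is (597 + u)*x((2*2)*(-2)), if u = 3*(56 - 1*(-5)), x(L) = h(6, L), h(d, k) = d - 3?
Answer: 2340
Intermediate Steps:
h(d, k) = -3 + d
x(L) = 3 (x(L) = -3 + 6 = 3)
u = 183 (u = 3*(56 + 5) = 3*61 = 183)
(597 + u)*x((2*2)*(-2)) = (597 + 183)*3 = 780*3 = 2340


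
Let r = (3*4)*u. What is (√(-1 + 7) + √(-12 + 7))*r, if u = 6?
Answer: 72*√6 + 72*I*√5 ≈ 176.36 + 161.0*I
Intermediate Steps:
r = 72 (r = (3*4)*6 = 12*6 = 72)
(√(-1 + 7) + √(-12 + 7))*r = (√(-1 + 7) + √(-12 + 7))*72 = (√6 + √(-5))*72 = (√6 + I*√5)*72 = 72*√6 + 72*I*√5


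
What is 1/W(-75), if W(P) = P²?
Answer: 1/5625 ≈ 0.00017778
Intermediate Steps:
1/W(-75) = 1/((-75)²) = 1/5625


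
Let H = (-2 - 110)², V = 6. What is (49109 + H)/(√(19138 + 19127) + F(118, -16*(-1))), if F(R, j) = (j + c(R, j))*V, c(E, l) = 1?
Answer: -2096202/9287 + 20551*√38265/9287 ≈ 207.16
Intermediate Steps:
F(R, j) = 6 + 6*j (F(R, j) = (j + 1)*6 = (1 + j)*6 = 6 + 6*j)
H = 12544 (H = (-112)² = 12544)
(49109 + H)/(√(19138 + 19127) + F(118, -16*(-1))) = (49109 + 12544)/(√(19138 + 19127) + (6 + 6*(-16*(-1)))) = 61653/(√38265 + (6 + 6*16)) = 61653/(√38265 + (6 + 96)) = 61653/(√38265 + 102) = 61653/(102 + √38265)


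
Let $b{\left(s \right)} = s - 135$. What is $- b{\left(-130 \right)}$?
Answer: $265$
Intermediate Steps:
$b{\left(s \right)} = -135 + s$ ($b{\left(s \right)} = s - 135 = -135 + s$)
$- b{\left(-130 \right)} = - (-135 - 130) = \left(-1\right) \left(-265\right) = 265$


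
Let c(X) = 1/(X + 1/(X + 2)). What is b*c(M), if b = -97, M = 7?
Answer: -873/64 ≈ -13.641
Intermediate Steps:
c(X) = 1/(X + 1/(2 + X))
b*c(M) = -97*(2 + 7)/(1 + 7² + 2*7) = -97*9/(1 + 49 + 14) = -97*9/64 = -873/64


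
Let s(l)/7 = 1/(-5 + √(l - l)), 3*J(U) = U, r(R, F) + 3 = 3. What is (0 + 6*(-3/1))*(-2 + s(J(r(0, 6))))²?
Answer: -5202/25 ≈ -208.08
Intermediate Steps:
r(R, F) = 0 (r(R, F) = -3 + 3 = 0)
J(U) = U/3
s(l) = -7/5 (s(l) = 7/(-5 + √(l - l)) = 7/(-5 + √0) = 7/(-5 + 0) = 7/(-5) = 7*(-⅕) = -7/5)
(0 + 6*(-3/1))*(-2 + s(J(r(0, 6))))² = (0 + 6*(-3/1))*(-2 - 7/5)² = (0 + 6*(-3*1))*(-17/5)² = (0 + 6*(-3))*(289/25) = (0 - 18)*(289/25) = -18*289/25 = -5202/25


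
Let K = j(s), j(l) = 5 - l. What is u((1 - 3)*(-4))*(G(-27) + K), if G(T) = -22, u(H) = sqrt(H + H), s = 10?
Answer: -108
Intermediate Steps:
u(H) = sqrt(2)*sqrt(H) (u(H) = sqrt(2*H) = sqrt(2)*sqrt(H))
K = -5 (K = 5 - 1*10 = 5 - 10 = -5)
u((1 - 3)*(-4))*(G(-27) + K) = (sqrt(2)*sqrt((1 - 3)*(-4)))*(-22 - 5) = (sqrt(2)*sqrt(-2*(-4)))*(-27) = (sqrt(2)*sqrt(8))*(-27) = (sqrt(2)*(2*sqrt(2)))*(-27) = 4*(-27) = -108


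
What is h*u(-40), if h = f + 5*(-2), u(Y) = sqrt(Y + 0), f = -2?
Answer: -24*I*sqrt(10) ≈ -75.895*I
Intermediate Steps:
u(Y) = sqrt(Y)
h = -12 (h = -2 + 5*(-2) = -2 - 10 = -12)
h*u(-40) = -24*I*sqrt(10)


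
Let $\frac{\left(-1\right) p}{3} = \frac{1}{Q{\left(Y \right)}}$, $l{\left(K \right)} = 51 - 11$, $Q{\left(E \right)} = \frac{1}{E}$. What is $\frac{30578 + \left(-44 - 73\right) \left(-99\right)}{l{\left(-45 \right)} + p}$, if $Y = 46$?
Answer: $- \frac{6023}{14} \approx -430.21$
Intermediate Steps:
$l{\left(K \right)} = 40$
$p = -138$ ($p = - \frac{3}{\frac{1}{46}} = - 3 \frac{1}{\frac{1}{46}} = \left(-3\right) 46 = -138$)
$\frac{30578 + \left(-44 - 73\right) \left(-99\right)}{l{\left(-45 \right)} + p} = \frac{30578 + \left(-44 - 73\right) \left(-99\right)}{40 - 138} = \frac{30578 - -11583}{-98} = \left(30578 + 11583\right) \left(- \frac{1}{98}\right) = 42161 \left(- \frac{1}{98}\right) = - \frac{6023}{14}$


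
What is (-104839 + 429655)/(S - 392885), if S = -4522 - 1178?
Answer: -324816/398585 ≈ -0.81492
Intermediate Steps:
S = -5700
(-104839 + 429655)/(S - 392885) = (-104839 + 429655)/(-5700 - 392885) = 324816/(-398585) = 324816*(-1/398585) = -324816/398585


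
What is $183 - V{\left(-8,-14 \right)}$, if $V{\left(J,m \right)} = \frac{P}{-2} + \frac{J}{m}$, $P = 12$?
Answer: $\frac{1319}{7} \approx 188.43$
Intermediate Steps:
$V{\left(J,m \right)} = -6 + \frac{J}{m}$ ($V{\left(J,m \right)} = \frac{12}{-2} + \frac{J}{m} = 12 \left(- \frac{1}{2}\right) + \frac{J}{m} = -6 + \frac{J}{m}$)
$183 - V{\left(-8,-14 \right)} = 183 - \left(-6 - \frac{8}{-14}\right) = 183 - \left(-6 - - \frac{4}{7}\right) = 183 - \left(-6 + \frac{4}{7}\right) = 183 - - \frac{38}{7} = 183 + \frac{38}{7} = \frac{1319}{7}$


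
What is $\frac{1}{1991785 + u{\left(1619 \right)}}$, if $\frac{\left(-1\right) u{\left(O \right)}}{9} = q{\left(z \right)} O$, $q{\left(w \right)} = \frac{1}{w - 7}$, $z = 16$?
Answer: $\frac{1}{1990166} \approx 5.0247 \cdot 10^{-7}$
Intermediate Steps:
$q{\left(w \right)} = \frac{1}{-7 + w}$
$u{\left(O \right)} = - O$ ($u{\left(O \right)} = - 9 \frac{O}{-7 + 16} = - 9 \frac{O}{9} = - O$)
$\frac{1}{1991785 + u{\left(1619 \right)}} = \frac{1}{1991785 - 1619} = \frac{1}{1990166}$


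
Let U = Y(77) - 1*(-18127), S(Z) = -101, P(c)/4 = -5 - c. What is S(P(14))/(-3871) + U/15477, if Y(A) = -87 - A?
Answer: 923350/778071 ≈ 1.1867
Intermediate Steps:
P(c) = -20 - 4*c (P(c) = 4*(-5 - c) = -20 - 4*c)
U = 17963 (U = (-87 - 1*77) - 1*(-18127) = (-87 - 77) + 18127 = -164 + 18127 = 17963)
S(P(14))/(-3871) + U/15477 = -101/(-3871) + 17963/15477 = -101*(-1/3871) + 17963*(1/15477) = 101/3871 + 1633/1407 = 923350/778071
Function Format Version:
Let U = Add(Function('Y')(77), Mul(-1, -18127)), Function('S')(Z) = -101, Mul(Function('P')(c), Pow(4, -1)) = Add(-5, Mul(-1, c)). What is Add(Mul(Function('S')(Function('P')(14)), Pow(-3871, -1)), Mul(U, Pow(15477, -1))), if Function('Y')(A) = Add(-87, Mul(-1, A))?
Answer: Rational(923350, 778071) ≈ 1.1867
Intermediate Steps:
Function('P')(c) = Add(-20, Mul(-4, c)) (Function('P')(c) = Mul(4, Add(-5, Mul(-1, c))) = Add(-20, Mul(-4, c)))
U = 17963 (U = Add(Add(-87, Mul(-1, 77)), Mul(-1, -18127)) = Add(Add(-87, -77), 18127) = Add(-164, 18127) = 17963)
Add(Mul(Function('S')(Function('P')(14)), Pow(-3871, -1)), Mul(U, Pow(15477, -1))) = Add(Mul(-101, Pow(-3871, -1)), Mul(17963, Pow(15477, -1))) = Add(Mul(-101, Rational(-1, 3871)), Mul(17963, Rational(1, 15477))) = Add(Rational(101, 3871), Rational(1633, 1407)) = Rational(923350, 778071)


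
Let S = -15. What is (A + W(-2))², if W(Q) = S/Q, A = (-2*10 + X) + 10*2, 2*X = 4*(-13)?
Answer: 1369/4 ≈ 342.25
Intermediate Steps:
X = -26 (X = (4*(-13))/2 = (½)*(-52) = -26)
A = -26 (A = (-2*10 - 26) + 10*2 = (-20 - 26) + 20 = -46 + 20 = -26)
W(Q) = -15/Q
(A + W(-2))² = (-26 - 15/(-2))² = (-26 - 15*(-½))² = (-26 + 15/2)² = (-37/2)² = 1369/4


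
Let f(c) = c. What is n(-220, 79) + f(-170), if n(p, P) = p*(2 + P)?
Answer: -17990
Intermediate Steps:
n(-220, 79) + f(-170) = -220*(2 + 79) - 170 = -220*81 - 170 = -17820 - 170 = -17990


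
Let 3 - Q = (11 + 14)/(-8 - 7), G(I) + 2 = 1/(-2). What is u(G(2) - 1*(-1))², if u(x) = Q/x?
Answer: 784/81 ≈ 9.6790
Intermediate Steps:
G(I) = -5/2 (G(I) = -2 + 1/(-2) = -2 - ½ = -5/2)
Q = 14/3 (Q = 3 - (11 + 14)/(-8 - 7) = 3 - 25/(-15) = 3 - 25*(-1)/15 = 3 - 1*(-5/3) = 3 + 5/3 = 14/3 ≈ 4.6667)
u(x) = 14/(3*x)
u(G(2) - 1*(-1))² = (14/(3*(-5/2 - 1*(-1))))² = (14/(3*(-5/2 + 1)))² = (14/(3*(-3/2)))² = ((14/3)*(-⅔))² = (-28/9)² = 784/81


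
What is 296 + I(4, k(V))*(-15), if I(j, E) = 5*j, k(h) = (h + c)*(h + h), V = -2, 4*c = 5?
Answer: -4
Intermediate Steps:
c = 5/4 (c = (¼)*5 = 5/4 ≈ 1.2500)
k(h) = 2*h*(5/4 + h) (k(h) = (h + 5/4)*(h + h) = (5/4 + h)*(2*h) = 2*h*(5/4 + h))
296 + I(4, k(V))*(-15) = 296 + (5*4)*(-15) = 296 + 20*(-15) = 296 - 300 = -4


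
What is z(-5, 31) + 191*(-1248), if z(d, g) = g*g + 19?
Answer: -237388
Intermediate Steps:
z(d, g) = 19 + g**2 (z(d, g) = g**2 + 19 = 19 + g**2)
z(-5, 31) + 191*(-1248) = (19 + 31**2) + 191*(-1248) = (19 + 961) - 238368 = 980 - 238368 = -237388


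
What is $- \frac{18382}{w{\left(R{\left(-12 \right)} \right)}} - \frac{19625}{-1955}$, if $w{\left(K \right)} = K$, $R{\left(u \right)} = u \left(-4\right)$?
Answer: $- \frac{3499481}{9384} \approx -372.92$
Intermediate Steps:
$R{\left(u \right)} = - 4 u$
$- \frac{18382}{w{\left(R{\left(-12 \right)} \right)}} - \frac{19625}{-1955} = - \frac{18382}{\left(-4\right) \left(-12\right)} - \frac{19625}{-1955} = - \frac{18382}{48} - - \frac{3925}{391} = \left(-18382\right) \frac{1}{48} + \frac{3925}{391} = - \frac{9191}{24} + \frac{3925}{391} = - \frac{3499481}{9384}$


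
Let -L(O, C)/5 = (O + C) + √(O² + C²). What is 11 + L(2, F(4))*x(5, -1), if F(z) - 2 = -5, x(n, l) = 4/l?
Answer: -9 + 20*√13 ≈ 63.111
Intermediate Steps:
F(z) = -3 (F(z) = 2 - 5 = -3)
L(O, C) = -5*C - 5*O - 5*√(C² + O²) (L(O, C) = -5*((O + C) + √(O² + C²)) = -5*((C + O) + √(C² + O²)) = -5*(C + O + √(C² + O²)) = -5*C - 5*O - 5*√(C² + O²))
11 + L(2, F(4))*x(5, -1) = 11 + (-5*(-3) - 5*2 - 5*√((-3)² + 2²))*(4/(-1)) = 11 + (15 - 10 - 5*√(9 + 4))*(4*(-1)) = 11 + (15 - 10 - 5*√13)*(-4) = 11 + (5 - 5*√13)*(-4) = 11 + (-20 + 20*√13) = -9 + 20*√13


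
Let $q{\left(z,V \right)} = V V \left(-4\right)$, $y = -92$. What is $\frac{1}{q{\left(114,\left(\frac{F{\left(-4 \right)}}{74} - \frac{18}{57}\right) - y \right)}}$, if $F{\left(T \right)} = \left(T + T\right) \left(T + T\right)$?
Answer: $- \frac{494209}{16932255376} \approx -2.9187 \cdot 10^{-5}$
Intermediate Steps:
$F{\left(T \right)} = 4 T^{2}$ ($F{\left(T \right)} = 2 T 2 T = 4 T^{2}$)
$q{\left(z,V \right)} = - 4 V^{2}$ ($q{\left(z,V \right)} = V^{2} \left(-4\right) = - 4 V^{2}$)
$\frac{1}{q{\left(114,\left(\frac{F{\left(-4 \right)}}{74} - \frac{18}{57}\right) - y \right)}} = \frac{1}{\left(-4\right) \left(\left(\frac{4 \left(-4\right)^{2}}{74} - \frac{18}{57}\right) - -92\right)^{2}} = \frac{1}{\left(-4\right) \left(\left(4 \cdot 16 \cdot \frac{1}{74} - \frac{6}{19}\right) + 92\right)^{2}} = \frac{1}{\left(-4\right) \left(\left(64 \cdot \frac{1}{74} - \frac{6}{19}\right) + 92\right)^{2}} = \frac{1}{\left(-4\right) \left(\left(\frac{32}{37} - \frac{6}{19}\right) + 92\right)^{2}} = \frac{1}{\left(-4\right) \left(\frac{386}{703} + 92\right)^{2}} = \frac{1}{\left(-4\right) \left(\frac{65062}{703}\right)^{2}} = \frac{1}{\left(-4\right) \frac{4233063844}{494209}} = \frac{1}{- \frac{16932255376}{494209}} = - \frac{494209}{16932255376}$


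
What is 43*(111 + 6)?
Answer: 5031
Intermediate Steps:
43*(111 + 6) = 43*117 = 5031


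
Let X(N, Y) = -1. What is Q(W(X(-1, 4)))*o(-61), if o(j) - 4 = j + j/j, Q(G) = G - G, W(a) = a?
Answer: 0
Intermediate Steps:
Q(G) = 0
o(j) = 5 + j (o(j) = 4 + (j + j/j) = 4 + (j + 1) = 4 + (1 + j) = 5 + j)
Q(W(X(-1, 4)))*o(-61) = 0*(5 - 61) = 0*(-56) = 0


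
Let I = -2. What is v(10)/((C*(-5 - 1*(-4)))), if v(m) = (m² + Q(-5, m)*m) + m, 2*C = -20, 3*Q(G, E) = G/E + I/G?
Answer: 329/30 ≈ 10.967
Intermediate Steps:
Q(G, E) = -2/(3*G) + G/(3*E) (Q(G, E) = (G/E - 2/G)/3 = (-2/G + G/E)/3 = -2/(3*G) + G/(3*E))
C = -10 (C = (½)*(-20) = -10)
v(m) = m + m² + m*(2/15 - 5/(3*m)) (v(m) = (m² + (-⅔/(-5) + (⅓)*(-5)/m)*m) + m = (m² + (-⅔*(-⅕) - 5/(3*m))*m) + m = (m² + (2/15 - 5/(3*m))*m) + m = (m² + m*(2/15 - 5/(3*m))) + m = m + m² + m*(2/15 - 5/(3*m)))
v(10)/((C*(-5 - 1*(-4)))) = (-5/3 + (1/15)*10*(17 + 15*10))/((-10*(-5 - 1*(-4)))) = (-5/3 + (1/15)*10*(17 + 150))/((-10*(-5 + 4))) = (-5/3 + (1/15)*10*167)/((-10*(-1))) = (-5/3 + 334/3)/10 = (329/3)*(⅒) = 329/30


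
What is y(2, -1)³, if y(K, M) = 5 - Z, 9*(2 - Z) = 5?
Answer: 32768/729 ≈ 44.949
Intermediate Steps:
Z = 13/9 (Z = 2 - ⅑*5 = 2 - 5/9 = 13/9 ≈ 1.4444)
y(K, M) = 32/9 (y(K, M) = 5 - 1*13/9 = 5 - 13/9 = 32/9)
y(2, -1)³ = (32/9)³ = 32768/729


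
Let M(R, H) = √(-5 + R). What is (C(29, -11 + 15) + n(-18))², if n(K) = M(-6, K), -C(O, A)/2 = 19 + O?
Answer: (96 - I*√11)² ≈ 9205.0 - 636.79*I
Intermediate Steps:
C(O, A) = -38 - 2*O (C(O, A) = -2*(19 + O) = -38 - 2*O)
n(K) = I*√11 (n(K) = √(-5 - 6) = √(-11) = I*√11)
(C(29, -11 + 15) + n(-18))² = ((-38 - 2*29) + I*√11)² = ((-38 - 58) + I*√11)² = (-96 + I*√11)²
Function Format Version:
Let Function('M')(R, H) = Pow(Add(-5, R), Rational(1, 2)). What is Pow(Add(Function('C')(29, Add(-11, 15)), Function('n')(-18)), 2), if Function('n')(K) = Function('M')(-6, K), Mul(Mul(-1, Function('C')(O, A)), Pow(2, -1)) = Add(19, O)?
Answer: Pow(Add(96, Mul(-1, I, Pow(11, Rational(1, 2)))), 2) ≈ Add(9205.0, Mul(-636.79, I))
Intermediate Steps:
Function('C')(O, A) = Add(-38, Mul(-2, O)) (Function('C')(O, A) = Mul(-2, Add(19, O)) = Add(-38, Mul(-2, O)))
Function('n')(K) = Mul(I, Pow(11, Rational(1, 2))) (Function('n')(K) = Pow(Add(-5, -6), Rational(1, 2)) = Pow(-11, Rational(1, 2)) = Mul(I, Pow(11, Rational(1, 2))))
Pow(Add(Function('C')(29, Add(-11, 15)), Function('n')(-18)), 2) = Pow(Add(Add(-38, Mul(-2, 29)), Mul(I, Pow(11, Rational(1, 2)))), 2) = Pow(Add(Add(-38, -58), Mul(I, Pow(11, Rational(1, 2)))), 2) = Pow(Add(-96, Mul(I, Pow(11, Rational(1, 2)))), 2)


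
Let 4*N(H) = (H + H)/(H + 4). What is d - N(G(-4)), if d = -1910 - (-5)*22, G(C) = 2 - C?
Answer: -18003/10 ≈ -1800.3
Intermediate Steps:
N(H) = H/(2*(4 + H)) (N(H) = ((H + H)/(H + 4))/4 = ((2*H)/(4 + H))/4 = (2*H/(4 + H))/4 = H/(2*(4 + H)))
d = -1800 (d = -1910 - 1*(-110) = -1910 + 110 = -1800)
d - N(G(-4)) = -1800 - (2 - 1*(-4))/(2*(4 + (2 - 1*(-4)))) = -1800 - (2 + 4)/(2*(4 + (2 + 4))) = -1800 - 6/(2*(4 + 6)) = -1800 - 6/(2*10) = -1800 - 1*3/10 = -1800 - 3/10 = -18003/10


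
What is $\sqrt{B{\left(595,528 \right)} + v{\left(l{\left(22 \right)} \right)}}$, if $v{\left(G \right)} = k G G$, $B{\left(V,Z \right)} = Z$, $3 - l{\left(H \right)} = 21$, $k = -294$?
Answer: $2 i \sqrt{23682} \approx 307.78 i$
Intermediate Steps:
$l{\left(H \right)} = -18$ ($l{\left(H \right)} = 3 - 21 = -18$)
$v{\left(G \right)} = - 294 G^{2}$ ($v{\left(G \right)} = - 294 G G = - 294 G^{2}$)
$\sqrt{B{\left(595,528 \right)} + v{\left(l{\left(22 \right)} \right)}} = \sqrt{528 - 294 \left(-18\right)^{2}} = \sqrt{528 - 95256} = \sqrt{-94728} = 2 i \sqrt{23682}$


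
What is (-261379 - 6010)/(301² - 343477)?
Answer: 267389/252876 ≈ 1.0574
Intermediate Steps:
(-261379 - 6010)/(301² - 343477) = -267389/(90601 - 343477) = -267389/(-252876) = -267389*(-1/252876) = 267389/252876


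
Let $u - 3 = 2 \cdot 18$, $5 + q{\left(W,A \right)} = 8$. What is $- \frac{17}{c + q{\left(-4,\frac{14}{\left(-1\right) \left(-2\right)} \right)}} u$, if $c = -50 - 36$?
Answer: $\frac{663}{83} \approx 7.988$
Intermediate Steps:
$q{\left(W,A \right)} = 3$ ($q{\left(W,A \right)} = -5 + 8 = 3$)
$u = 39$ ($u = 3 + 2 \cdot 18 = 3 + 36 = 39$)
$c = -86$ ($c = -50 - 36 = -86$)
$- \frac{17}{c + q{\left(-4,\frac{14}{\left(-1\right) \left(-2\right)} \right)}} u = - \frac{17}{-86 + 3} \cdot 39 = - \frac{17}{-83} \cdot 39 = \left(-17\right) \left(- \frac{1}{83}\right) 39 = \frac{17}{83} \cdot 39 = \frac{663}{83}$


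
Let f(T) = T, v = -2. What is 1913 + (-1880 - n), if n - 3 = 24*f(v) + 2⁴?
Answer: 62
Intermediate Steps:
n = -29 (n = 3 + (24*(-2) + 2⁴) = 3 + (-48 + 16) = 3 - 32 = -29)
1913 + (-1880 - n) = 1913 + (-1880 - 1*(-29)) = 1913 + (-1880 + 29) = 1913 - 1851 = 62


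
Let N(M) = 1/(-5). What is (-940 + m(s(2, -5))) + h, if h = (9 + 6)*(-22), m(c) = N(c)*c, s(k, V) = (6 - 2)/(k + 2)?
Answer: -6351/5 ≈ -1270.2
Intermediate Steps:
N(M) = -⅕
s(k, V) = 4/(2 + k)
m(c) = -c/5
h = -330 (h = 15*(-22) = -330)
(-940 + m(s(2, -5))) + h = (-940 - 4/(5*(2 + 2))) - 330 = (-940 - 4/(5*4)) - 330 = (-940 - ⅕*1) - 330 = (-940 - ⅕) - 330 = -4701/5 - 330 = -6351/5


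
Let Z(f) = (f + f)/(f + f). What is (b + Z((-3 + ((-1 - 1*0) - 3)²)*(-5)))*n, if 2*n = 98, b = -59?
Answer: -2842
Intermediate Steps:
n = 49 (n = (½)*98 = 49)
Z(f) = 1 (Z(f) = (2*f)/((2*f)) = (2*f)*(1/(2*f)) = 1)
(b + Z((-3 + ((-1 - 1*0) - 3)²)*(-5)))*n = (-59 + 1)*49 = -58*49 = -2842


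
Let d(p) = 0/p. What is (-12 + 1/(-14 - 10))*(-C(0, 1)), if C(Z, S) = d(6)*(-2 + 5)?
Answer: 0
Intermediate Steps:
d(p) = 0
C(Z, S) = 0 (C(Z, S) = 0*(-2 + 5) = 0*3 = 0)
(-12 + 1/(-14 - 10))*(-C(0, 1)) = (-12 + 1/(-14 - 10))*(-1*0) = (-12 + 1/(-24))*0 = (-12 - 1/24)*0 = -289/24*0 = 0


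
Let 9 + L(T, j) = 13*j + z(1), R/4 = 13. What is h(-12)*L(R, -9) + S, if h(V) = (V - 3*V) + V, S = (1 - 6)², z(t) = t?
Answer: -1475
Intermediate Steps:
R = 52 (R = 4*13 = 52)
L(T, j) = -8 + 13*j (L(T, j) = -9 + (13*j + 1) = -9 + (1 + 13*j) = -8 + 13*j)
S = 25 (S = (-5)² = 25)
h(V) = -V (h(V) = -2*V + V = -V)
h(-12)*L(R, -9) + S = (-1*(-12))*(-8 + 13*(-9)) + 25 = 12*(-8 - 117) + 25 = 12*(-125) + 25 = -1500 + 25 = -1475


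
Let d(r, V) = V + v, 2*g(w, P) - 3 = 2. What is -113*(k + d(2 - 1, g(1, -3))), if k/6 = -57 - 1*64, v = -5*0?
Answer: 163511/2 ≈ 81756.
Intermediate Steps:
g(w, P) = 5/2 (g(w, P) = 3/2 + (½)*2 = 3/2 + 1 = 5/2)
v = 0
k = -726 (k = 6*(-57 - 1*64) = 6*(-57 - 64) = 6*(-121) = -726)
d(r, V) = V (d(r, V) = V + 0 = V)
-113*(k + d(2 - 1, g(1, -3))) = -113*(-726 + 5/2) = -113*(-1447/2) = 163511/2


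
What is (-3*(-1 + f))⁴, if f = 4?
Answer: 6561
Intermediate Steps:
(-3*(-1 + f))⁴ = (-3*(-1 + 4))⁴ = (-3*3)⁴ = (-9)⁴ = 6561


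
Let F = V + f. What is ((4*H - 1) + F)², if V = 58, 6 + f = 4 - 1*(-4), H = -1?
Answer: 3025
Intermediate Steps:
f = 2 (f = -6 + (4 - 1*(-4)) = -6 + (4 + 4) = -6 + 8 = 2)
F = 60 (F = 58 + 2 = 60)
((4*H - 1) + F)² = ((4*(-1) - 1) + 60)² = ((-4 - 1) + 60)² = (-5 + 60)² = 55² = 3025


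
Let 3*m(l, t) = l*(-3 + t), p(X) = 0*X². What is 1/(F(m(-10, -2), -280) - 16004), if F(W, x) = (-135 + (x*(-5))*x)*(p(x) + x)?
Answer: 1/109781796 ≈ 9.1090e-9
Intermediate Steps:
p(X) = 0
m(l, t) = l*(-3 + t)/3 (m(l, t) = (l*(-3 + t))/3 = l*(-3 + t)/3)
F(W, x) = x*(-135 - 5*x²) (F(W, x) = (-135 + (x*(-5))*x)*(0 + x) = (-135 + (-5*x)*x)*x = (-135 - 5*x²)*x = x*(-135 - 5*x²))
1/(F(m(-10, -2), -280) - 16004) = 1/(5*(-280)*(-27 - 1*(-280)²) - 16004) = 1/(5*(-280)*(-27 - 1*78400) - 16004) = 1/(5*(-280)*(-27 - 78400) - 16004) = 1/(5*(-280)*(-78427) - 16004) = 1/(109797800 - 16004) = 1/109781796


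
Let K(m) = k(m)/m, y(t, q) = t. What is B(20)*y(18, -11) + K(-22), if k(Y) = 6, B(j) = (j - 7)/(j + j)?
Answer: 1227/220 ≈ 5.5773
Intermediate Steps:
B(j) = (-7 + j)/(2*j) (B(j) = (-7 + j)/((2*j)) = (-7 + j)*(1/(2*j)) = (-7 + j)/(2*j))
K(m) = 6/m
B(20)*y(18, -11) + K(-22) = ((½)*(-7 + 20)/20)*18 + 6/(-22) = ((½)*(1/20)*13)*18 + 6*(-1/22) = (13/40)*18 - 3/11 = 117/20 - 3/11 = 1227/220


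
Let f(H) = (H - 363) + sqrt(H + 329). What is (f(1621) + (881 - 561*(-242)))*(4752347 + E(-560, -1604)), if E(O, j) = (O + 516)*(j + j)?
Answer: 674818405599 + 24467495*sqrt(78) ≈ 6.7503e+11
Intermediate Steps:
E(O, j) = 2*j*(516 + O) (E(O, j) = (516 + O)*(2*j) = 2*j*(516 + O))
f(H) = -363 + H + sqrt(329 + H) (f(H) = (-363 + H) + sqrt(329 + H) = -363 + H + sqrt(329 + H))
(f(1621) + (881 - 561*(-242)))*(4752347 + E(-560, -1604)) = ((-363 + 1621 + sqrt(329 + 1621)) + (881 - 561*(-242)))*(4752347 + 2*(-1604)*(516 - 560)) = ((-363 + 1621 + sqrt(1950)) + (881 + 135762))*(4752347 + 2*(-1604)*(-44)) = ((-363 + 1621 + 5*sqrt(78)) + 136643)*(4752347 + 141152) = ((1258 + 5*sqrt(78)) + 136643)*4893499 = (137901 + 5*sqrt(78))*4893499 = 674818405599 + 24467495*sqrt(78)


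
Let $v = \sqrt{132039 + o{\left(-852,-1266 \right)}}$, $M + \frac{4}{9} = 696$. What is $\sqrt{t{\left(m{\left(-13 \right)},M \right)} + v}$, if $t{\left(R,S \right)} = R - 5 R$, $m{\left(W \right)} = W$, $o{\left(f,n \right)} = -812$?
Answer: $\sqrt{52 + \sqrt{131227}} \approx 20.353$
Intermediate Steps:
$M = \frac{6260}{9}$ ($M = - \frac{4}{9} + 696 = \frac{6260}{9} \approx 695.56$)
$t{\left(R,S \right)} = - 4 R$
$v = \sqrt{131227}$ ($v = \sqrt{132039 - 812} = \sqrt{131227} \approx 362.25$)
$\sqrt{t{\left(m{\left(-13 \right)},M \right)} + v} = \sqrt{\left(-4\right) \left(-13\right) + \sqrt{131227}} = \sqrt{52 + \sqrt{131227}}$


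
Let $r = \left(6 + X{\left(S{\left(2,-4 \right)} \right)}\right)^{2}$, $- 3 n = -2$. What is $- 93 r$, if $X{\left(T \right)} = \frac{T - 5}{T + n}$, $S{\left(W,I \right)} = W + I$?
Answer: $- \frac{188325}{16} \approx -11770.0$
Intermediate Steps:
$n = \frac{2}{3}$ ($n = \left(- \frac{1}{3}\right) \left(-2\right) = \frac{2}{3} \approx 0.66667$)
$S{\left(W,I \right)} = I + W$
$X{\left(T \right)} = \frac{-5 + T}{\frac{2}{3} + T}$ ($X{\left(T \right)} = \frac{T - 5}{T + \frac{2}{3}} = \frac{-5 + T}{\frac{2}{3} + T}$)
$r = \frac{2025}{16}$ ($r = \left(6 + \frac{3 \left(-5 + \left(-4 + 2\right)\right)}{2 + 3 \left(-4 + 2\right)}\right)^{2} = \left(6 + \frac{3 \left(-5 - 2\right)}{2 + 3 \left(-2\right)}\right)^{2} = \left(6 + 3 \frac{1}{2 - 6} \left(-7\right)\right)^{2} = \left(6 + 3 \frac{1}{-4} \left(-7\right)\right)^{2} = \left(6 + 3 \left(- \frac{1}{4}\right) \left(-7\right)\right)^{2} = \left(6 + \frac{21}{4}\right)^{2} = \left(\frac{45}{4}\right)^{2} = \frac{2025}{16} \approx 126.56$)
$- 93 r = \left(-93\right) \frac{2025}{16} = - \frac{188325}{16}$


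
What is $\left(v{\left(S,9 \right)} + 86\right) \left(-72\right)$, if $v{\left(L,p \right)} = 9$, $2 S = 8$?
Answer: $-6840$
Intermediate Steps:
$S = 4$ ($S = \frac{1}{2} \cdot 8 = 4$)
$\left(v{\left(S,9 \right)} + 86\right) \left(-72\right) = \left(9 + 86\right) \left(-72\right) = 95 \left(-72\right) = -6840$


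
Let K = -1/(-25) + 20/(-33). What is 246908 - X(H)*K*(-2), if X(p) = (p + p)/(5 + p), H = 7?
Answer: 611094031/2475 ≈ 2.4691e+5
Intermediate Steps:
X(p) = 2*p/(5 + p) (X(p) = (2*p)/(5 + p) = 2*p/(5 + p))
K = -467/825 (K = -1*(-1/25) + 20*(-1/33) = 1/25 - 20/33 = -467/825 ≈ -0.56606)
246908 - X(H)*K*(-2) = 246908 - (2*7/(5 + 7))*(-467/825)*(-2) = 246908 - (2*7/12)*(-467/825)*(-2) = 246908 - (2*7*(1/12))*(-467/825)*(-2) = 246908 - (7/6)*(-467/825)*(-2) = 246908 - (-3269)*(-2)/4950 = 246908 - 1*3269/2475 = 246908 - 3269/2475 = 611094031/2475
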